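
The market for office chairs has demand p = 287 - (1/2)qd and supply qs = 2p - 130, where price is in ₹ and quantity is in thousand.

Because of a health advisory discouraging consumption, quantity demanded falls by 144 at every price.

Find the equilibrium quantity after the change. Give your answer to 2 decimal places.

Solve the original market: 574 - 2p = 2p - 130, hence p = 176 and q = 222.
The new curves are qd = 430 - 2p (demand) and qs = 2p - 130 (supply).
Clearing the new market: 430 - 2p = 2p - 130, so p = 140 and q = 150.

150.00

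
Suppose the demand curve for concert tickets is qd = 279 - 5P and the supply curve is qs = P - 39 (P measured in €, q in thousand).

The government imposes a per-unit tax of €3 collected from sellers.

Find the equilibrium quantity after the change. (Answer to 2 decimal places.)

Before the shock: 279 - 5P = P - 39 ⇒ 318 = 6P ⇒ P = 53, q = 14.
Since sellers keep the price net of the tax, the effective supply curve becomes qs = P - 42.
Equate the new curves: 279 - 5P = P - 42, giving 321 = 6P, P = 53.5, q = 11.5.

11.50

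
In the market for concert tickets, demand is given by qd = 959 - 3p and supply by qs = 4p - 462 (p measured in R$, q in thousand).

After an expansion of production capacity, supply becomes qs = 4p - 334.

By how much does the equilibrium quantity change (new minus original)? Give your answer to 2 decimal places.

+54.86

Before the shock: 959 - 3p = 4p - 462 ⇒ 1421 = 7p ⇒ p = 203, q = 350.
With the change applied: demand qd = 959 - 3p, supply qs = 4p - 334.
Clearing the new market: 959 - 3p = 4p - 334, so p = 1293/7 ≈ 184.7143 and q = 2834/7 ≈ 404.8571.
Δq = 404.8571 − 350 = +54.86.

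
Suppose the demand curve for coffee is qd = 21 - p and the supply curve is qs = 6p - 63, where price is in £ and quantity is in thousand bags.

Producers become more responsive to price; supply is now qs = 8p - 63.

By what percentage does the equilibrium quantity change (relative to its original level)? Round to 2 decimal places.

+29.63

Before the shock: 21 - p = 6p - 63 ⇒ 84 = 7p ⇒ p = 12, q = 9.
The new curves are qd = 21 - p (demand) and qs = 8p - 63 (supply).
Setting them equal: 21 - p = 8p - 63 → 84 = 9p, so p = 28/3 ≈ 9.3333 and q = 35/3 ≈ 11.6667.
%Δq = (11.6667 − 9) / 9 × 100 = +29.63%.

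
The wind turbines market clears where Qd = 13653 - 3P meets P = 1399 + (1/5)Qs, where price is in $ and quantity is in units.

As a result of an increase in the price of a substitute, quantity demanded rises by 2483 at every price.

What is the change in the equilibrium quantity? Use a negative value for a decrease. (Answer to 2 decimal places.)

+1551.88

Before the shock: 13653 - 3P = 5P - 6995 ⇒ 20648 = 8P ⇒ P = 2581, Q = 5910.
The new curves are Qd = 16136 - 3P (demand) and Qs = 5P - 6995 (supply).
New equilibrium: 16136 - 3P = 5P - 6995 ⇒ 23131 = 8P ⇒ P = 2891.375, Q = 7461.875.
ΔQ = 7461.875 − 5910 = +1551.88.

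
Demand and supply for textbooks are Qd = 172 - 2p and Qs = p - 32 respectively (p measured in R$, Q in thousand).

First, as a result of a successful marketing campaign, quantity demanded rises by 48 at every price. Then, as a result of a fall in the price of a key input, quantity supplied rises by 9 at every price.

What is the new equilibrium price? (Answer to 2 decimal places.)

81.00

Solve the original market: 172 - 2p = p - 32, hence p = 68 and Q = 36.
With the change applied: demand Qd = 220 - 2p, supply Qs = p - 23.
Equate the new curves: 220 - 2p = p - 23, giving 243 = 3p, p = 81, Q = 58.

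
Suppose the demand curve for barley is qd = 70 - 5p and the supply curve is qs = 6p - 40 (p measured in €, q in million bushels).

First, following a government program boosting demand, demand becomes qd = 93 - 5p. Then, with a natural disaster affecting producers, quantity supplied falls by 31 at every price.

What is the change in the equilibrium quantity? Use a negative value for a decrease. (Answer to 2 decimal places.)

Initially, 70 - 5p = 6p - 40, so 110 = 11p and p = 10, q = 20.
The shock moves the curves to qd = 93 - 5p and qs = 6p - 71.
Equate the new curves: 93 - 5p = 6p - 71, giving 164 = 11p, p = 164/11 ≈ 14.9091, q = 203/11 ≈ 18.4545.
Δq = 18.4545 − 20 = -1.55.

-1.55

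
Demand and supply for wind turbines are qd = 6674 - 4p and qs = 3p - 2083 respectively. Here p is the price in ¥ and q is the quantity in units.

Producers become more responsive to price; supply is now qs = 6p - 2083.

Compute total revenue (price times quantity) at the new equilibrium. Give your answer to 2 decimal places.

Initially, 6674 - 4p = 3p - 2083, so 8757 = 7p and p = 1251, q = 1670.
The new curves are qd = 6674 - 4p (demand) and qs = 6p - 2083 (supply).
Equate the new curves: 6674 - 4p = 6p - 2083, giving 8757 = 10p, p = 875.7, q = 3171.2.
New expenditure = 875.7 × 3171.2 = 2777019.84.

2777019.84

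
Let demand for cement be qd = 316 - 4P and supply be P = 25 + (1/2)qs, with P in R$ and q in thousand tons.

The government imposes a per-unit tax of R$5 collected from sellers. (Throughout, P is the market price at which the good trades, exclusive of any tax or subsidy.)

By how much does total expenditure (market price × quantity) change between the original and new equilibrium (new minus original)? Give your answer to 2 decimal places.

-297.78

Initially, 316 - 4P = 2P - 50, so 366 = 6P and P = 61, q = 72.
Since sellers keep the price net of the tax, the effective supply curve becomes qs = 2P - 60.
New equilibrium: 316 - 4P = 2P - 60 ⇒ 376 = 6P ⇒ P = 188/3 ≈ 62.6667, q = 196/3 ≈ 65.3333.
Expenditure moves from 61×72 = 4392 to 62.6667×65.3333 = 4094.2222; change = -297.78.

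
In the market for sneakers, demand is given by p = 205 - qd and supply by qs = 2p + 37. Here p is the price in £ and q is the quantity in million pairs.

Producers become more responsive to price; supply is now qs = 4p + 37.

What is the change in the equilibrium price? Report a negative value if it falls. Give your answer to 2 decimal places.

Initially, 205 - p = 2p + 37, so 168 = 3p and p = 56, q = 149.
With the change applied: demand qd = 205 - p, supply qs = 4p + 37.
Clearing the new market: 205 - p = 4p + 37, so p = 33.6 and q = 171.4.
Δp = 33.6 − 56 = -22.40.

-22.40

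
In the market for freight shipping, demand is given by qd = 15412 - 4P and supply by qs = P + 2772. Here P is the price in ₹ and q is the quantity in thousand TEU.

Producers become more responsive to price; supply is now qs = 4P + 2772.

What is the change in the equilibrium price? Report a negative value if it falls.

-948

Initially, 15412 - 4P = P + 2772, so 12640 = 5P and P = 2528, q = 5300.
After the shift, demand is qd = 15412 - 4P and supply is qs = 4P + 2772.
Equate the new curves: 15412 - 4P = 4P + 2772, giving 12640 = 8P, P = 1580, q = 9092.
ΔP = 1580 − 2528 = -948.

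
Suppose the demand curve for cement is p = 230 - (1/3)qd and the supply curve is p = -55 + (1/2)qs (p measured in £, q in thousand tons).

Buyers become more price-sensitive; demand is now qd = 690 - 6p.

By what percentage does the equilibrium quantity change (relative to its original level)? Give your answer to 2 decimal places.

Initially, 690 - 3p = 2p + 110, so 580 = 5p and p = 116, q = 342.
With the change applied: demand qd = 690 - 6p, supply qs = 2p + 110.
Setting them equal: 690 - 6p = 2p + 110 → 580 = 8p, so p = 72.5 and q = 255.
%Δq = (255 − 342) / 342 × 100 = -25.44%.

-25.44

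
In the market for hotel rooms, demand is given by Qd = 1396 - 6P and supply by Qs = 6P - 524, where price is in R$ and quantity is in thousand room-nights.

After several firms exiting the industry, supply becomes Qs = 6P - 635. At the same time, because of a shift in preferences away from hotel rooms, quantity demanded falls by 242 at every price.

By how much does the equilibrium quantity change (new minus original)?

Before the shock: 1396 - 6P = 6P - 524 ⇒ 1920 = 12P ⇒ P = 160, Q = 436.
With the change applied: demand Qd = 1154 - 6P, supply Qs = 6P - 635.
Equate the new curves: 1154 - 6P = 6P - 635, giving 1789 = 12P, P = 1789/12 ≈ 149.0833, Q = 259.5.
ΔQ = 259.5 − 436 = -176.5.

-176.5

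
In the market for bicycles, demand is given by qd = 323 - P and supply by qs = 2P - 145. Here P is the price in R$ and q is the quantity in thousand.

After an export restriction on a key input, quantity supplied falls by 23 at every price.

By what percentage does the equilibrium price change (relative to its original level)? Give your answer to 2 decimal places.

Initially, 323 - P = 2P - 145, so 468 = 3P and P = 156, q = 167.
The new curves are qd = 323 - P (demand) and qs = 2P - 168 (supply).
New equilibrium: 323 - P = 2P - 168 ⇒ 491 = 3P ⇒ P = 491/3 ≈ 163.6667, q = 478/3 ≈ 159.3333.
%ΔP = (163.6667 − 156) / 156 × 100 = +4.91%.

+4.91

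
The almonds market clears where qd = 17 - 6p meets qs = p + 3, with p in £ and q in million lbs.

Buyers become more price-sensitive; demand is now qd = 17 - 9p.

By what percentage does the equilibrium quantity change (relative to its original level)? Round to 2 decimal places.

-12.00

Before the shock: 17 - 6p = p + 3 ⇒ 14 = 7p ⇒ p = 2, q = 5.
After the shift, demand is qd = 17 - 9p and supply is qs = p + 3.
Setting them equal: 17 - 9p = p + 3 → 14 = 10p, so p = 1.4 and q = 4.4.
%Δq = (4.4 − 5) / 5 × 100 = -12.00%.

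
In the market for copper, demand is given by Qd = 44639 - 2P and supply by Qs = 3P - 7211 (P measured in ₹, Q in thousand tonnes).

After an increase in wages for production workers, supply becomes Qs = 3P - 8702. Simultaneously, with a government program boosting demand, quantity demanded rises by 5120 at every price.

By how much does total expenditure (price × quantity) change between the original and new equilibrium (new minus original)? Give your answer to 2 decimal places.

+60544468.12

Initially, 44639 - 2P = 3P - 7211, so 51850 = 5P and P = 10370, Q = 23899.
With the change applied: demand Qd = 49759 - 2P, supply Qs = 3P - 8702.
Clearing the new market: 49759 - 2P = 3P - 8702, so P = 11692.2 and Q = 26374.6.
Expenditure moves from 10370×23899 = 247832630 to 11692.2×26374.6 = 308377098.12; change = +60544468.12.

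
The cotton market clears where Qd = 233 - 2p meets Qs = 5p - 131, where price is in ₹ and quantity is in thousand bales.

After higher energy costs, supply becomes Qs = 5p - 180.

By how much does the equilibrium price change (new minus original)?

+7

Before the shock: 233 - 2p = 5p - 131 ⇒ 364 = 7p ⇒ p = 52, Q = 129.
With the change applied: demand Qd = 233 - 2p, supply Qs = 5p - 180.
Setting them equal: 233 - 2p = 5p - 180 → 413 = 7p, so p = 59 and Q = 115.
Δp = 59 − 52 = +7.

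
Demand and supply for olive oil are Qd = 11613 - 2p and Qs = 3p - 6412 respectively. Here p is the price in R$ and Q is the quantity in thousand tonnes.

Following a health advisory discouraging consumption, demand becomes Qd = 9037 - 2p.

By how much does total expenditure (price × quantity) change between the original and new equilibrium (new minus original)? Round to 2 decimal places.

-7044020.48

Initially, 11613 - 2p = 3p - 6412, so 18025 = 5p and p = 3605, Q = 4403.
The shock moves the curves to Qd = 9037 - 2p and Qs = 3p - 6412.
Equate the new curves: 9037 - 2p = 3p - 6412, giving 15449 = 5p, p = 3089.8, Q = 2857.4.
Expenditure moves from 3605×4403 = 15872815 to 3089.8×2857.4 = 8828794.52; change = -7044020.48.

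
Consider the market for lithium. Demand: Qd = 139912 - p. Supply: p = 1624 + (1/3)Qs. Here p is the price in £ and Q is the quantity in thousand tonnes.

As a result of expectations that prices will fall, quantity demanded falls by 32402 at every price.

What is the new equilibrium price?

28095.5

Initially, 139912 - p = 3p - 4872, so 144784 = 4p and p = 36196, Q = 103716.
With the change applied: demand Qd = 107510 - p, supply Qs = 3p - 4872.
Clearing the new market: 107510 - p = 3p - 4872, so p = 28095.5 and Q = 79414.5.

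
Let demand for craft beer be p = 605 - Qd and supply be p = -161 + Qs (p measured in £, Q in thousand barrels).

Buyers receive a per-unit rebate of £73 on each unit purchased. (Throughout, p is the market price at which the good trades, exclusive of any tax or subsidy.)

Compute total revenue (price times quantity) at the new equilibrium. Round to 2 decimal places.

Solve the original market: 605 - p = p + 161, hence p = 222 and Q = 383.
Since buyers' out-of-pocket price is the market price minus the rebate, the effective demand curve becomes Qd = 678 - p.
Clearing the new market: 678 - p = p + 161, so p = 258.5 and Q = 419.5.
New expenditure = 258.5 × 419.5 = 108440.75.

108440.75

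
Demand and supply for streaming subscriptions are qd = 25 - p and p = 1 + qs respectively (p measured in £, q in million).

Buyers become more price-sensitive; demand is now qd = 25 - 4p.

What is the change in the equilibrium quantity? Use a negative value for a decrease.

Initially, 25 - p = p - 1, so 26 = 2p and p = 13, q = 12.
After the shift, demand is qd = 25 - 4p and supply is qs = p - 1.
New equilibrium: 25 - 4p = p - 1 ⇒ 26 = 5p ⇒ p = 5.2, q = 4.2.
Δq = 4.2 − 12 = -7.8.

-7.8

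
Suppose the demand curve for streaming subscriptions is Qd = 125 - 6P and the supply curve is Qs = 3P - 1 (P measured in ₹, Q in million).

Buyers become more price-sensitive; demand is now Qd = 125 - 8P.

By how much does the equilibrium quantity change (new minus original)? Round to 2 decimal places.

Solve the original market: 125 - 6P = 3P - 1, hence P = 14 and Q = 41.
The new curves are Qd = 125 - 8P (demand) and Qs = 3P - 1 (supply).
Clearing the new market: 125 - 8P = 3P - 1, so P = 126/11 ≈ 11.4545 and Q = 367/11 ≈ 33.3636.
ΔQ = 33.3636 − 41 = -7.64.

-7.64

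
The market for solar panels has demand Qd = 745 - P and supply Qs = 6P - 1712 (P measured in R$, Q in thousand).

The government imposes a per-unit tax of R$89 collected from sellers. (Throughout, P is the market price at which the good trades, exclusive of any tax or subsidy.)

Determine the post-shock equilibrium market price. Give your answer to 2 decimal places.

Solve the original market: 745 - P = 6P - 1712, hence P = 351 and Q = 394.
Since sellers keep the price net of the tax, the effective supply curve becomes Qs = 6P - 2246.
Clearing the new market: 745 - P = 6P - 2246, so P = 2991/7 ≈ 427.2857 and Q = 2224/7 ≈ 317.7143.

427.29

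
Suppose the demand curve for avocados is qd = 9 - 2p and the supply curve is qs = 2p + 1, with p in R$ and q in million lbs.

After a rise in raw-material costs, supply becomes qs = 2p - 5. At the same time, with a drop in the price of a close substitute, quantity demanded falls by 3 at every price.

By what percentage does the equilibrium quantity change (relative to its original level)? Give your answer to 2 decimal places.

Before the shock: 9 - 2p = 2p + 1 ⇒ 8 = 4p ⇒ p = 2, q = 5.
The new curves are qd = 6 - 2p (demand) and qs = 2p - 5 (supply).
Setting them equal: 6 - 2p = 2p - 5 → 11 = 4p, so p = 2.75 and q = 0.5.
%Δq = (0.5 − 5) / 5 × 100 = -90.00%.

-90.00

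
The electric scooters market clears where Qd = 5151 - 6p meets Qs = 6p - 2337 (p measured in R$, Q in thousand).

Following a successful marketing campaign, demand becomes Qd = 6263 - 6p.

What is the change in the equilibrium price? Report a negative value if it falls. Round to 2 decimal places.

+92.67

Solve the original market: 5151 - 6p = 6p - 2337, hence p = 624 and Q = 1407.
After the shift, demand is Qd = 6263 - 6p and supply is Qs = 6p - 2337.
New equilibrium: 6263 - 6p = 6p - 2337 ⇒ 8600 = 12p ⇒ p = 2150/3 ≈ 716.6667, Q = 1963.
Δp = 716.6667 − 624 = +92.67.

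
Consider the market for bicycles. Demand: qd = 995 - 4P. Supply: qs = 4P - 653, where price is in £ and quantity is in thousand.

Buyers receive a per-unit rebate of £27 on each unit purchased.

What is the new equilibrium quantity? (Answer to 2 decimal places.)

225.00

Solve the original market: 995 - 4P = 4P - 653, hence P = 206 and q = 171.
Since buyers' out-of-pocket price is the market price minus the rebate, the effective demand curve becomes qd = 1103 - 4P.
Equate the new curves: 1103 - 4P = 4P - 653, giving 1756 = 8P, P = 219.5, q = 225.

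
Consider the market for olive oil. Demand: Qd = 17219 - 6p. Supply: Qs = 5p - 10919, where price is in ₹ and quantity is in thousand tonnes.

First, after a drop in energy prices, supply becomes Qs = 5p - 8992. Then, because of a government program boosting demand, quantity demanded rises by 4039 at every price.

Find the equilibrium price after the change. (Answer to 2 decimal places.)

Initially, 17219 - 6p = 5p - 10919, so 28138 = 11p and p = 2558, Q = 1871.
The new curves are Qd = 21258 - 6p (demand) and Qs = 5p - 8992 (supply).
Clearing the new market: 21258 - 6p = 5p - 8992, so p = 2750 and Q = 4758.

2750.00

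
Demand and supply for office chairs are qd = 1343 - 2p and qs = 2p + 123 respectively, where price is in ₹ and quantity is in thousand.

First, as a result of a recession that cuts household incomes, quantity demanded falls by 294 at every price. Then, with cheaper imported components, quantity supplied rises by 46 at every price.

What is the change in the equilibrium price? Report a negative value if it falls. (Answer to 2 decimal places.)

Original equilibrium: 1343 - 2p = 2p + 123 gives 1220 = 4p, so p = 305 and q = 733.
With the change applied: demand qd = 1049 - 2p, supply qs = 2p + 169.
Clearing the new market: 1049 - 2p = 2p + 169, so p = 220 and q = 609.
Δp = 220 − 305 = -85.00.

-85.00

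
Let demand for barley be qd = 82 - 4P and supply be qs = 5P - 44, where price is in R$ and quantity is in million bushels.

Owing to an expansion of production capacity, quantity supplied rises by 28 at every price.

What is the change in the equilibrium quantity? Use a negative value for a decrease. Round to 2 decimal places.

Solve the original market: 82 - 4P = 5P - 44, hence P = 14 and q = 26.
The shock moves the curves to qd = 82 - 4P and qs = 5P - 16.
Setting them equal: 82 - 4P = 5P - 16 → 98 = 9P, so P = 98/9 ≈ 10.8889 and q = 346/9 ≈ 38.4444.
Δq = 38.4444 − 26 = +12.44.

+12.44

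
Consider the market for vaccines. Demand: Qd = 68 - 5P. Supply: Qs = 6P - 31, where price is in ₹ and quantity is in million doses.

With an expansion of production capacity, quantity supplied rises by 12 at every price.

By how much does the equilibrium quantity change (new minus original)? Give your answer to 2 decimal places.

Original equilibrium: 68 - 5P = 6P - 31 gives 99 = 11P, so P = 9 and Q = 23.
The new curves are Qd = 68 - 5P (demand) and Qs = 6P - 19 (supply).
Clearing the new market: 68 - 5P = 6P - 19, so P = 87/11 ≈ 7.9091 and Q = 313/11 ≈ 28.4545.
ΔQ = 28.4545 − 23 = +5.45.

+5.45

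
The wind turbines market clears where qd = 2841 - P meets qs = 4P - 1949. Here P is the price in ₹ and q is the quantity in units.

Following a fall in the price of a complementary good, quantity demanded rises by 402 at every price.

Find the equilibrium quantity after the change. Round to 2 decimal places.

Solve the original market: 2841 - P = 4P - 1949, hence P = 958 and q = 1883.
With the change applied: demand qd = 3243 - P, supply qs = 4P - 1949.
Setting them equal: 3243 - P = 4P - 1949 → 5192 = 5P, so P = 1038.4 and q = 2204.6.

2204.60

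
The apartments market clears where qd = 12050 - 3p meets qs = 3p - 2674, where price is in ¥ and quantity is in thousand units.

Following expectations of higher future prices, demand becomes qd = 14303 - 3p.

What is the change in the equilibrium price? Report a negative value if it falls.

+375.5

Initially, 12050 - 3p = 3p - 2674, so 14724 = 6p and p = 2454, q = 4688.
After the shift, demand is qd = 14303 - 3p and supply is qs = 3p - 2674.
Clearing the new market: 14303 - 3p = 3p - 2674, so p = 2829.5 and q = 5814.5.
Δp = 2829.5 − 2454 = +375.5.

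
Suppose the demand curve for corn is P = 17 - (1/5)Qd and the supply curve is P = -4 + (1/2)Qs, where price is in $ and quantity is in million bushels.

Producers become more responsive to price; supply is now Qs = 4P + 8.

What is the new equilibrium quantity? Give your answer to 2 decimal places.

42.22

Before the shock: 85 - 5P = 2P + 8 ⇒ 77 = 7P ⇒ P = 11, Q = 30.
The new curves are Qd = 85 - 5P (demand) and Qs = 4P + 8 (supply).
Equate the new curves: 85 - 5P = 4P + 8, giving 77 = 9P, P = 77/9 ≈ 8.5556, Q = 380/9 ≈ 42.2222.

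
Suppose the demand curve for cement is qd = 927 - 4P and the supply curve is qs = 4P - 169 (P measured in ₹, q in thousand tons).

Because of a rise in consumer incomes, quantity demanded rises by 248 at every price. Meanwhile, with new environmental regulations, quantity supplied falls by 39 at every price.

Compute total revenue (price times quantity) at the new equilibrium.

Solve the original market: 927 - 4P = 4P - 169, hence P = 137 and q = 379.
With the change applied: demand qd = 1175 - 4P, supply qs = 4P - 208.
New equilibrium: 1175 - 4P = 4P - 208 ⇒ 1383 = 8P ⇒ P = 172.875, q = 483.5.
New expenditure = 172.875 × 483.5 = 83585.0625.

83585.0625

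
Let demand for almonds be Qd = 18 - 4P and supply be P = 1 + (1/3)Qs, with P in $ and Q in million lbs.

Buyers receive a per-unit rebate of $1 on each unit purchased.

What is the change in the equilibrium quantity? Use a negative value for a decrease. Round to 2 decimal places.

+1.71

Original equilibrium: 18 - 4P = 3P - 3 gives 21 = 7P, so P = 3 and Q = 6.
Since buyers' out-of-pocket price is the market price minus the rebate, the effective demand curve becomes Qd = 22 - 4P.
Equate the new curves: 22 - 4P = 3P - 3, giving 25 = 7P, P = 25/7 ≈ 3.5714, Q = 54/7 ≈ 7.7143.
ΔQ = 7.7143 − 6 = +1.71.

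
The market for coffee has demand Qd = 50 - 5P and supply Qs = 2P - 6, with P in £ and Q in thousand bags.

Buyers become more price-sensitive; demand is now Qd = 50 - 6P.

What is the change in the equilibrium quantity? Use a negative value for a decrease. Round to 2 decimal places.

Initially, 50 - 5P = 2P - 6, so 56 = 7P and P = 8, Q = 10.
The shock moves the curves to Qd = 50 - 6P and Qs = 2P - 6.
Setting them equal: 50 - 6P = 2P - 6 → 56 = 8P, so P = 7 and Q = 8.
ΔQ = 8 − 10 = -2.00.

-2.00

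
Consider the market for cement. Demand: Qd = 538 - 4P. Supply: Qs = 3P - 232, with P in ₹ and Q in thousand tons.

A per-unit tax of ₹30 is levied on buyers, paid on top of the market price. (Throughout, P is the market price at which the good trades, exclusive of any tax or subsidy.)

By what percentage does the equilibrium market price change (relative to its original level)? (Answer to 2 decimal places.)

-15.58

Before the shock: 538 - 4P = 3P - 232 ⇒ 770 = 7P ⇒ P = 110, Q = 98.
Since buyers pay the price plus the tax, the effective demand curve becomes Qd = 418 - 4P.
Clearing the new market: 418 - 4P = 3P - 232, so P = 650/7 ≈ 92.8571 and Q = 326/7 ≈ 46.5714.
%ΔP = (92.8571 − 110) / 110 × 100 = -15.58%.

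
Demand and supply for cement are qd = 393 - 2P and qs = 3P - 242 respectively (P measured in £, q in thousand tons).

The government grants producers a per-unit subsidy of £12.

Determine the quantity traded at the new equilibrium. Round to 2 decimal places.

Solve the original market: 393 - 2P = 3P - 242, hence P = 127 and q = 139.
Since sellers receive the price plus the subsidy, the effective supply curve becomes qs = 3P - 206.
Equate the new curves: 393 - 2P = 3P - 206, giving 599 = 5P, P = 119.8, q = 153.4.

153.40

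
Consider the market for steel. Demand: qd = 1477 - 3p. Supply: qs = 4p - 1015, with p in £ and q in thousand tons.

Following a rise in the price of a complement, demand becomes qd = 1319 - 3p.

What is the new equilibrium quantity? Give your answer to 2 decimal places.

Before the shock: 1477 - 3p = 4p - 1015 ⇒ 2492 = 7p ⇒ p = 356, q = 409.
With the change applied: demand qd = 1319 - 3p, supply qs = 4p - 1015.
New equilibrium: 1319 - 3p = 4p - 1015 ⇒ 2334 = 7p ⇒ p = 2334/7 ≈ 333.4286, q = 2231/7 ≈ 318.7143.

318.71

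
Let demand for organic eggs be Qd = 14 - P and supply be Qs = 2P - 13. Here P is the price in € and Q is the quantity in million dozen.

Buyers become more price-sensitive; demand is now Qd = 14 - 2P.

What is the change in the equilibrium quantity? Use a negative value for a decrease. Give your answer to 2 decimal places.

Original equilibrium: 14 - P = 2P - 13 gives 27 = 3P, so P = 9 and Q = 5.
After the shift, demand is Qd = 14 - 2P and supply is Qs = 2P - 13.
Equate the new curves: 14 - 2P = 2P - 13, giving 27 = 4P, P = 6.75, Q = 0.5.
ΔQ = 0.5 − 5 = -4.50.

-4.50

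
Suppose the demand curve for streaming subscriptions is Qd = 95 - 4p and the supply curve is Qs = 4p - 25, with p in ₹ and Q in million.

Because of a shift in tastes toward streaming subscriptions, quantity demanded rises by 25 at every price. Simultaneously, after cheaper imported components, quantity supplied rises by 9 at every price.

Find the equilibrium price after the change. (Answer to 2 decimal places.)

17.00

Initially, 95 - 4p = 4p - 25, so 120 = 8p and p = 15, Q = 35.
With the change applied: demand Qd = 120 - 4p, supply Qs = 4p - 16.
Equate the new curves: 120 - 4p = 4p - 16, giving 136 = 8p, p = 17, Q = 52.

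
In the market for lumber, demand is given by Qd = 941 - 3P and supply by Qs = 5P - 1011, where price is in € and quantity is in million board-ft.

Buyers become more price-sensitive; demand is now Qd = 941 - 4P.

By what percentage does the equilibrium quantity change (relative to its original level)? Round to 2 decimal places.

Solve the original market: 941 - 3P = 5P - 1011, hence P = 244 and Q = 209.
With the change applied: demand Qd = 941 - 4P, supply Qs = 5P - 1011.
Setting them equal: 941 - 4P = 5P - 1011 → 1952 = 9P, so P = 1952/9 ≈ 216.8889 and Q = 661/9 ≈ 73.4444.
%ΔQ = (73.4444 − 209) / 209 × 100 = -64.86%.

-64.86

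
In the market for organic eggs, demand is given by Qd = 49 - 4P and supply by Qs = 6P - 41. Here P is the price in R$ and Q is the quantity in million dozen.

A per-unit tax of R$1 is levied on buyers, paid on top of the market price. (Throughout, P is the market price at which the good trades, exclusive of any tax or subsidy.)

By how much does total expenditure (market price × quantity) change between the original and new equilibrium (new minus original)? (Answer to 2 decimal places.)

-25.84

Before the shock: 49 - 4P = 6P - 41 ⇒ 90 = 10P ⇒ P = 9, Q = 13.
Since buyers pay the price plus the tax, the effective demand curve becomes Qd = 45 - 4P.
Clearing the new market: 45 - 4P = 6P - 41, so P = 8.6 and Q = 10.6.
Expenditure moves from 9×13 = 117 to 8.6×10.6 = 91.16; change = -25.84.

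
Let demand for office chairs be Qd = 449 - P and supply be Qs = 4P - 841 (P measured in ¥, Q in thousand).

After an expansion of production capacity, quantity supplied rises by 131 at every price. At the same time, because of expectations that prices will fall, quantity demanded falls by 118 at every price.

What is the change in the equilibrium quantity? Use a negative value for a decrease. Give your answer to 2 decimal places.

Original equilibrium: 449 - P = 4P - 841 gives 1290 = 5P, so P = 258 and Q = 191.
The shock moves the curves to Qd = 331 - P and Qs = 4P - 710.
Equate the new curves: 331 - P = 4P - 710, giving 1041 = 5P, P = 208.2, Q = 122.8.
ΔQ = 122.8 − 191 = -68.20.

-68.20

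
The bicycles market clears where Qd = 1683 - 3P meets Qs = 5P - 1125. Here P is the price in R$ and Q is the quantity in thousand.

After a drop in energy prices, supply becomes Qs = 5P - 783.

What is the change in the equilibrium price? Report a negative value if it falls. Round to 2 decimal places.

Original equilibrium: 1683 - 3P = 5P - 1125 gives 2808 = 8P, so P = 351 and Q = 630.
The new curves are Qd = 1683 - 3P (demand) and Qs = 5P - 783 (supply).
Equate the new curves: 1683 - 3P = 5P - 783, giving 2466 = 8P, P = 308.25, Q = 758.25.
ΔP = 308.25 − 351 = -42.75.

-42.75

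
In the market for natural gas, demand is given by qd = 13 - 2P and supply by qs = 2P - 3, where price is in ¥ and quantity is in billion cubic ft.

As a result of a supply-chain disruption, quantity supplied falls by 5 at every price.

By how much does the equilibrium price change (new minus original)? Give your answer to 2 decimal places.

Initially, 13 - 2P = 2P - 3, so 16 = 4P and P = 4, q = 5.
With the change applied: demand qd = 13 - 2P, supply qs = 2P - 8.
Setting them equal: 13 - 2P = 2P - 8 → 21 = 4P, so P = 5.25 and q = 2.5.
ΔP = 5.25 − 4 = +1.25.

+1.25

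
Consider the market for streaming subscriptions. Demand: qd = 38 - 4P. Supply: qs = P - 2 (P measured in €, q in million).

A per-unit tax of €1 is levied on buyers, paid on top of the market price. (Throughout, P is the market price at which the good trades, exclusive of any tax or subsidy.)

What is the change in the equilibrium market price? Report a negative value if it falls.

Original equilibrium: 38 - 4P = P - 2 gives 40 = 5P, so P = 8 and q = 6.
Since buyers pay the price plus the tax, the effective demand curve becomes qd = 34 - 4P.
Clearing the new market: 34 - 4P = P - 2, so P = 7.2 and q = 5.2.
ΔP = 7.2 − 8 = -0.8.

-0.8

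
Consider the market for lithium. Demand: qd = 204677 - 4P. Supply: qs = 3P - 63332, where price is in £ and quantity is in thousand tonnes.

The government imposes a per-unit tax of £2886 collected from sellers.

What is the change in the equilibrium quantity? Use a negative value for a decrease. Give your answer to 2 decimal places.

-4947.43

Solve the original market: 204677 - 4P = 3P - 63332, hence P = 38287 and q = 51529.
Since sellers keep the price net of the tax, the effective supply curve becomes qs = 3P - 71990.
Clearing the new market: 204677 - 4P = 3P - 71990, so P = 276667/7 ≈ 39523.8571 and q = 326071/7 ≈ 46581.5714.
Δq = 46581.5714 − 51529 = -4947.43.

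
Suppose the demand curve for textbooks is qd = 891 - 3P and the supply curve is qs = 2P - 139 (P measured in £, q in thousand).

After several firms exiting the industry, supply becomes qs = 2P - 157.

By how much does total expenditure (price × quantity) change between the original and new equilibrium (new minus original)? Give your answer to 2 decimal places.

Before the shock: 891 - 3P = 2P - 139 ⇒ 1030 = 5P ⇒ P = 206, q = 273.
The shock moves the curves to qd = 891 - 3P and qs = 2P - 157.
Setting them equal: 891 - 3P = 2P - 157 → 1048 = 5P, so P = 209.6 and q = 262.2.
Expenditure moves from 206×273 = 56238 to 209.6×262.2 = 54957.12; change = -1280.88.

-1280.88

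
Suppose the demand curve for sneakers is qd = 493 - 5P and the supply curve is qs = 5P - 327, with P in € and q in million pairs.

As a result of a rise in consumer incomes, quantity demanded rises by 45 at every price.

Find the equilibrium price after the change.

86.5

Original equilibrium: 493 - 5P = 5P - 327 gives 820 = 10P, so P = 82 and q = 83.
The shock moves the curves to qd = 538 - 5P and qs = 5P - 327.
Equate the new curves: 538 - 5P = 5P - 327, giving 865 = 10P, P = 86.5, q = 105.5.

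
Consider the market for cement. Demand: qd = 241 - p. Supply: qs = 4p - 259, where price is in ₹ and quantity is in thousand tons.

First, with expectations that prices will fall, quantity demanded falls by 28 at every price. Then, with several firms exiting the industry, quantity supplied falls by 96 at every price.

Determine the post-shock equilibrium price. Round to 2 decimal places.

113.60

Original equilibrium: 241 - p = 4p - 259 gives 500 = 5p, so p = 100 and q = 141.
The new curves are qd = 213 - p (demand) and qs = 4p - 355 (supply).
Clearing the new market: 213 - p = 4p - 355, so p = 113.6 and q = 99.4.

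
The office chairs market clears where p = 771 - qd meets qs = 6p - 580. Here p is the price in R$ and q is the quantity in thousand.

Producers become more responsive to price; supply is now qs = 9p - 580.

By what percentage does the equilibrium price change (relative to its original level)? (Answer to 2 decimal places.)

Original equilibrium: 771 - p = 6p - 580 gives 1351 = 7p, so p = 193 and q = 578.
After the shift, demand is qd = 771 - p and supply is qs = 9p - 580.
Setting them equal: 771 - p = 9p - 580 → 1351 = 10p, so p = 135.1 and q = 635.9.
%Δp = (135.1 − 193) / 193 × 100 = -30.00%.

-30.00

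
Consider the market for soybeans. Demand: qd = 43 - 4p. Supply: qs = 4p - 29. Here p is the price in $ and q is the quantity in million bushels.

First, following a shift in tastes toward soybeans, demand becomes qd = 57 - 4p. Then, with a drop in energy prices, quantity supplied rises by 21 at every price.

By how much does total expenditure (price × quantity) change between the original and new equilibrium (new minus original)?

+136.0625

Original equilibrium: 43 - 4p = 4p - 29 gives 72 = 8p, so p = 9 and q = 7.
With the change applied: demand qd = 57 - 4p, supply qs = 4p - 8.
Setting them equal: 57 - 4p = 4p - 8 → 65 = 8p, so p = 8.125 and q = 24.5.
Expenditure moves from 9×7 = 63 to 8.125×24.5 = 199.0625; change = +136.0625.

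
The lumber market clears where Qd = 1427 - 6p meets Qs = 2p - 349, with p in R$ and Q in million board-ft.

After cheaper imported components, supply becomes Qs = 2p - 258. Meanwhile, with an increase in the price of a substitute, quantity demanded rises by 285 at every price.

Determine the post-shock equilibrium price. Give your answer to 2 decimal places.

Original equilibrium: 1427 - 6p = 2p - 349 gives 1776 = 8p, so p = 222 and Q = 95.
The shock moves the curves to Qd = 1712 - 6p and Qs = 2p - 258.
Equate the new curves: 1712 - 6p = 2p - 258, giving 1970 = 8p, p = 246.25, Q = 234.5.

246.25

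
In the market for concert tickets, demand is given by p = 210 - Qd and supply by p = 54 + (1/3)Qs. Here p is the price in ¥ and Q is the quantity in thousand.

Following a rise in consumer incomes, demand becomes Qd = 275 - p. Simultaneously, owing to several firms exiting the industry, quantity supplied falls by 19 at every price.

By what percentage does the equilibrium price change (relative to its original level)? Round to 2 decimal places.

Original equilibrium: 210 - p = 3p - 162 gives 372 = 4p, so p = 93 and Q = 117.
After the shift, demand is Qd = 275 - p and supply is Qs = 3p - 181.
Setting them equal: 275 - p = 3p - 181 → 456 = 4p, so p = 114 and Q = 161.
%Δp = (114 − 93) / 93 × 100 = +22.58%.

+22.58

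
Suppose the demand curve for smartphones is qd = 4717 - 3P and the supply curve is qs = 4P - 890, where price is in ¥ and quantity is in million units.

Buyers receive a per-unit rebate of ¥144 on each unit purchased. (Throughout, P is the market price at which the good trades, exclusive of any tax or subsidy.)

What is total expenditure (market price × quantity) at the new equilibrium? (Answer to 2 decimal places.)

2209288.04

Original equilibrium: 4717 - 3P = 4P - 890 gives 5607 = 7P, so P = 801 and q = 2314.
Since buyers' out-of-pocket price is the market price minus the rebate, the effective demand curve becomes qd = 5149 - 3P.
Clearing the new market: 5149 - 3P = 4P - 890, so P = 6039/7 ≈ 862.7143 and q = 17926/7 ≈ 2560.8571.
New expenditure = 862.7143 × 2560.8571 = 2209288.04.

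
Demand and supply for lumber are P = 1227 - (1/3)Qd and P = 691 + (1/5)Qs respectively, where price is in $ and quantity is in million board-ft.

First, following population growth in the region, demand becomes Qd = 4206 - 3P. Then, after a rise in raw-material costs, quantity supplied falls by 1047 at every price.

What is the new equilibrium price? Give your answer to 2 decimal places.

1088.50

Original equilibrium: 3681 - 3P = 5P - 3455 gives 7136 = 8P, so P = 892 and Q = 1005.
The shock moves the curves to Qd = 4206 - 3P and Qs = 5P - 4502.
New equilibrium: 4206 - 3P = 5P - 4502 ⇒ 8708 = 8P ⇒ P = 1088.5, Q = 940.5.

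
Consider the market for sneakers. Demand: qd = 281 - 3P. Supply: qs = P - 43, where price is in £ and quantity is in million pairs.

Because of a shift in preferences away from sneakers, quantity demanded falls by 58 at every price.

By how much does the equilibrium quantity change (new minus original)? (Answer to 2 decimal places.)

-14.50

Initially, 281 - 3P = P - 43, so 324 = 4P and P = 81, q = 38.
The shock moves the curves to qd = 223 - 3P and qs = P - 43.
New equilibrium: 223 - 3P = P - 43 ⇒ 266 = 4P ⇒ P = 66.5, q = 23.5.
Δq = 23.5 − 38 = -14.50.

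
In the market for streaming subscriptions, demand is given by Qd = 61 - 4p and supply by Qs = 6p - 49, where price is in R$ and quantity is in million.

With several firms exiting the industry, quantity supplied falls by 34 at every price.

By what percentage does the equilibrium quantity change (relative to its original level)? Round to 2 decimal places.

-80.00

Original equilibrium: 61 - 4p = 6p - 49 gives 110 = 10p, so p = 11 and Q = 17.
The shock moves the curves to Qd = 61 - 4p and Qs = 6p - 83.
Setting them equal: 61 - 4p = 6p - 83 → 144 = 10p, so p = 14.4 and Q = 3.4.
%ΔQ = (3.4 − 17) / 17 × 100 = -80.00%.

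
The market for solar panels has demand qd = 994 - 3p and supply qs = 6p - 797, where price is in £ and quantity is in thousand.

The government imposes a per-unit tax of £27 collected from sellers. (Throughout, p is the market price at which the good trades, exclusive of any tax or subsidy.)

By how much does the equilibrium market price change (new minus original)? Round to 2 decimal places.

Before the shock: 994 - 3p = 6p - 797 ⇒ 1791 = 9p ⇒ p = 199, q = 397.
Since sellers keep the price net of the tax, the effective supply curve becomes qs = 6p - 959.
New equilibrium: 994 - 3p = 6p - 959 ⇒ 1953 = 9p ⇒ p = 217, q = 343.
Δp = 217 − 199 = +18.00.

+18.00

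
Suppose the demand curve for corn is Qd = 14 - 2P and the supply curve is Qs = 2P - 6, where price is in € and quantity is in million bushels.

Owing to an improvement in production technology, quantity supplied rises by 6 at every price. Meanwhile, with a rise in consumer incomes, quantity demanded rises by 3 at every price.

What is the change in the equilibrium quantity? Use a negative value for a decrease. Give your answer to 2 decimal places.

Solve the original market: 14 - 2P = 2P - 6, hence P = 5 and Q = 4.
The new curves are Qd = 17 - 2P (demand) and Qs = 2P (supply).
Setting them equal: 17 - 2P = 2P → 17 = 4P, so P = 4.25 and Q = 8.5.
ΔQ = 8.5 − 4 = +4.50.

+4.50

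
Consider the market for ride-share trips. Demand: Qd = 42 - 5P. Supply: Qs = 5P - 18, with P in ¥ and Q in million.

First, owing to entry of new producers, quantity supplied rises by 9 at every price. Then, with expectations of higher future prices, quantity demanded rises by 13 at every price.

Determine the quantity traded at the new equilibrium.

23

Solve the original market: 42 - 5P = 5P - 18, hence P = 6 and Q = 12.
The new curves are Qd = 55 - 5P (demand) and Qs = 5P - 9 (supply).
New equilibrium: 55 - 5P = 5P - 9 ⇒ 64 = 10P ⇒ P = 6.4, Q = 23.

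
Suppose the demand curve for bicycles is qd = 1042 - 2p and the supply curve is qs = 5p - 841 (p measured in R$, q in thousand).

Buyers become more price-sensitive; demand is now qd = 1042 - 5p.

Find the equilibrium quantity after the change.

100.5

Before the shock: 1042 - 2p = 5p - 841 ⇒ 1883 = 7p ⇒ p = 269, q = 504.
After the shift, demand is qd = 1042 - 5p and supply is qs = 5p - 841.
Equate the new curves: 1042 - 5p = 5p - 841, giving 1883 = 10p, p = 188.3, q = 100.5.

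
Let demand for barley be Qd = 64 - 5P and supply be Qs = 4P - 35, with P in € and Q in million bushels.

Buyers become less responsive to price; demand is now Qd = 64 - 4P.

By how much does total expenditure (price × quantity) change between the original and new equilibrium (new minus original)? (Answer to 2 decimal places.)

Before the shock: 64 - 5P = 4P - 35 ⇒ 99 = 9P ⇒ P = 11, Q = 9.
The new curves are Qd = 64 - 4P (demand) and Qs = 4P - 35 (supply).
Setting them equal: 64 - 4P = 4P - 35 → 99 = 8P, so P = 12.375 and Q = 14.5.
Expenditure moves from 11×9 = 99 to 12.375×14.5 = 179.4375; change = +80.44.

+80.44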